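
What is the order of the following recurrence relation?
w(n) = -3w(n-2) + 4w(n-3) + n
The order is the largest lag k for which w(n-k) appears. Here the deepest term is w(n-3) (the n term is non-homogeneous and does not affect the order), so the order is 3.

Order 3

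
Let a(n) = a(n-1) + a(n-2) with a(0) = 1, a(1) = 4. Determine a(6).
Computing the sequence terms:
1, 4, 5, 9, 14, 23, 37

37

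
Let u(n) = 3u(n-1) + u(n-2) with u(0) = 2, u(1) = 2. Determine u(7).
Computing the sequence terms:
2, 2, 8, 26, 86, 284, 938, 3098

3098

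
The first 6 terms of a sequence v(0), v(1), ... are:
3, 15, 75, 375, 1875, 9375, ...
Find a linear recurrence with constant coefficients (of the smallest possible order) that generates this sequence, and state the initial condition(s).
Look for the lowest-order linear relation among consecutive terms.
Observation: each term is 5× the previous.
Check at n=2: 5·15 = 75. ✓

v(n) = 5 × v(n-1), v(0) = 3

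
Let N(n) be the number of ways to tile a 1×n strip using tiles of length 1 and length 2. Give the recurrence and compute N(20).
Condition on the last tile: it has length 1 (leaving a 1×(n-1) strip) or length 2 (leaving a 1×(n-2) strip), so N(n) = N(n-1) + N(n-2) (order-2 linear recurrence).
For 0 ≤ i < 2 only unit tiles fit, so N(i) = 1.
Iterating the recurrence: N(2) = 2, N(3) = 3, N(4) = 5, N(5) = 8, N(6) = 13, N(7) = 21, N(8) = 34, N(9) = 55, N(10) = 89, N(11) = 144, N(12) = 233, N(13) = 377, N(14) = 610, N(15) = 987, N(16) = 1597, N(17) = 2584, N(18) = 4181, N(19) = 6765, N(20) = 10946.

N(n) = N(n-1) + N(n-2), with N(i) = 1 for 0 ≤ i < 2; N(20) = 10946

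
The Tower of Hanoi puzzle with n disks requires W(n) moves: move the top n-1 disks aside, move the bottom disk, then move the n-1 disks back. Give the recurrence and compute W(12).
Moving n disks = move the top n-1 disks aside (W(n-1) moves) + move the largest disk (1 move) + move the n-1 disks back on top (W(n-1) moves), so W(n) = 2W(n-1) + 1, with W(1) = 1 (a single disk takes one move).
First terms: 1, 3, 7, 15, 31, 63, … — each is one less than a power of 2. Indeed W(n) + 1 = 2(W(n-1) + 1) with W(1) + 1 = 2, so W(n) + 1 = 2ⁿ and W(n) = 2ⁿ - 1.
Hence W(12) = 2^12 - 1 = 4096 - 1 = 4095.

W(n) = 2W(n-1) + 1, W(1) = 1; W(12) = 4095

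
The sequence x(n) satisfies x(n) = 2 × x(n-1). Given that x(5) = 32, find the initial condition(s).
In general x(n) = 2ⁿ · x(0). At n = 5: x(0) = x(5) / 2^5 = 32 / 32 = 1.

x(0) = 1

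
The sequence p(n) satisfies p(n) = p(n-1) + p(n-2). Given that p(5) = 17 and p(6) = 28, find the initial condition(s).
Work backwards using p(k) = p(k+2) - p(k+1):
p(4) = p(6) - p(5) = 28 - 17 = 11
p(3) = p(5) - p(4) = 17 - 11 = 6
p(2) = p(4) - p(3) = 11 - 6 = 5
p(1) = p(3) - p(2) = 6 - 5 = 1
p(0) = p(2) - p(1) = 5 - 1 = 4

p(0) = 4, p(1) = 1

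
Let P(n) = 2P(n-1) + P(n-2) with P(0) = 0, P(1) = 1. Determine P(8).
Computing the sequence terms:
0, 1, 2, 5, 12, 29, 70, 169, 408

408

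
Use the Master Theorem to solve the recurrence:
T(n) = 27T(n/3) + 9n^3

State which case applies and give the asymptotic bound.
Master Theorem template: T(n) = a·T(n/b) + f(n).
Here: a=27, b=3, f(n)=9n^3
Compute log_b(a) = log_3(27) = 3.
f(n) = 9n^3 = Θ(n^3). Case 2: T(n) = Θ(n^3 log n).

Case 2: T(n) = Θ(n^3 log n)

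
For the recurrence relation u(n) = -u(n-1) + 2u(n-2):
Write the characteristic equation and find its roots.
Substitute u(n) = rⁿ and divide through by rⁿ⁻²: r² + r - 2 = 0
Factor: (r + 2)(r - 1) = 0, so r = -2, 1.
General solution: u(n) = A·(-2)ⁿ + B·1ⁿ

Characteristic: r² + r - 2 = 0, Roots: r = -2, 1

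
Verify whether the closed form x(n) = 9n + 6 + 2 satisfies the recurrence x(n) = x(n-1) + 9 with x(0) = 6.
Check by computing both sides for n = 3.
From the recurrence with x(0) = 6:
  x(0) = 6, x(1) = 15, x(2) = 24, x(3) = 33
  so the recurrence gives x(3) = 33.
From the proposed closed form x(n) = 9n + 6 + 2:
  x(3) = 35.
The recurrence gives 33 but the closed form gives 35, so the closed form does not satisfy the recurrence.

No, the closed form is incorrect.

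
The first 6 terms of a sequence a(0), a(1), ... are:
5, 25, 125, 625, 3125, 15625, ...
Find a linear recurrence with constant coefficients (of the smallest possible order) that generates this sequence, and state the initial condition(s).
Look for the lowest-order linear relation among consecutive terms.
Observation: each term is 5× the previous.
Check at n=2: 5·25 = 125. ✓

a(n) = 5 × a(n-1), a(0) = 5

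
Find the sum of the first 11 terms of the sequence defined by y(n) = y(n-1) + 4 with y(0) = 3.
Computing the sequence terms: 3, 7, 11, 15, 19, 23, 27, 31, 35, 39, 43
Adding these values together:

253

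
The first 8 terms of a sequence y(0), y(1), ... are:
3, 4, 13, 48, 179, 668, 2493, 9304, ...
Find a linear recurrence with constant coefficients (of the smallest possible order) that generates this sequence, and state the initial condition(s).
Look for the lowest-order linear relation among consecutive terms.
Observation: y(n) - 4·y(n-1) - (-1)·y(n-2) = 0 holds for the shown terms, and no order-1 relation y(n) = α·y(n-1) + β fits.
Check at n=3: 4·13 + (-1)·4 = 48. ✓

y(n) = 4y(n-1) - y(n-2), y(0) = 3, y(1) = 4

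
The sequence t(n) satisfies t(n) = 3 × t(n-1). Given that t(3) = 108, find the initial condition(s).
In general t(n) = 3ⁿ · t(0). At n = 3: t(0) = t(3) / 3^3 = 108 / 27 = 4.

t(0) = 4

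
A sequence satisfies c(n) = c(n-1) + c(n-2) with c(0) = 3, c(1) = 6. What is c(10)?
Computing the sequence terms:
3, 6, 9, 15, 24, 39, 63, 102, 165, 267, 432

432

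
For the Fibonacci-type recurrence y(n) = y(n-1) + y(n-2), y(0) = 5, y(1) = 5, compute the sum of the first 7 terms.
Computing the sequence terms: 5, 5, 10, 15, 25, 40, 65
Adding these values together:

165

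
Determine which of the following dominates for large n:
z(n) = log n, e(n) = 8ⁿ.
Comparing growth rates:
Growth-rate hierarchy: log n ≺ any polynomial ≺ any exponential cⁿ (c>1) ≺ n! ≺ nⁿ.
exponential base 8 dominates logarithmic asymptotically.

e(n) grows faster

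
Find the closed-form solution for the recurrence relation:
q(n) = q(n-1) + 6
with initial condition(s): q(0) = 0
Recurrence: q(n) = q(n-1) + 6, initial: q(0) = 0.
Each step adds 6, so q(n) = q(0) + 6n = 6n.

q(n) = 6n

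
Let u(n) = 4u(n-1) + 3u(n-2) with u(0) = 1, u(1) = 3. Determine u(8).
Computing the sequence terms:
1, 3, 15, 69, 321, 1491, 6927, 32181, 149505

149505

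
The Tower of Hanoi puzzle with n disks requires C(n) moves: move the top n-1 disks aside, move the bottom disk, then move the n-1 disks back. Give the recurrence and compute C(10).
Moving n disks = move the top n-1 disks aside (C(n-1) moves) + move the largest disk (1 move) + move the n-1 disks back on top (C(n-1) moves), so C(n) = 2C(n-1) + 1, with C(1) = 1 (a single disk takes one move).
First terms: 1, 3, 7, 15, 31, 63, … — each is one less than a power of 2. Indeed C(n) + 1 = 2(C(n-1) + 1) with C(1) + 1 = 2, so C(n) + 1 = 2ⁿ and C(n) = 2ⁿ - 1.
Hence C(10) = 2^10 - 1 = 1024 - 1 = 1023.

C(n) = 2C(n-1) + 1, C(1) = 1; C(10) = 1023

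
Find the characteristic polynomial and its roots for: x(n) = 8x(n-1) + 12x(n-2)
Substitute x(n) = rⁿ and divide through by rⁿ⁻²: r² - 8r - 12 = 0
Discriminant: 8² + 4·12 = 112, not a perfect square, so by the quadratic formula r = (8 ± √112)/2.
General solution: x(n) = A·r₁ⁿ + B·r₂ⁿ where r₁,r₂ = (8 ± √112)/2

Characteristic: r² - 8r - 12 = 0, Roots: r = (8 ± √112)/2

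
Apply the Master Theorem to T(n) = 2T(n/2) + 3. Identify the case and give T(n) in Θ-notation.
Master Theorem template: T(n) = a·T(n/b) + f(n).
Here: a=2, b=2, f(n)=3
Compute log_b(a) = log_2(2) = 1.
f(n) = 3 = O(n^(1-ε)) with ε = 1. Case 1: T(n) = Θ(n^log_b(a)) = Θ(n).

Case 1: T(n) = Θ(n)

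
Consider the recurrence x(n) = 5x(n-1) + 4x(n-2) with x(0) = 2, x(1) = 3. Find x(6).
Computing the sequence terms:
2, 3, 23, 127, 727, 4143, 23623

23623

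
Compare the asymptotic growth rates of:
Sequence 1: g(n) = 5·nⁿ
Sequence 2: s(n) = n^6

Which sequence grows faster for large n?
Comparing growth rates:
Growth-rate hierarchy: log n ≺ any polynomial ≺ any exponential cⁿ (c>1) ≺ n! ≺ nⁿ.
super-exponential nⁿ dominates polynomial degree 6 asymptotically.

g(n) grows faster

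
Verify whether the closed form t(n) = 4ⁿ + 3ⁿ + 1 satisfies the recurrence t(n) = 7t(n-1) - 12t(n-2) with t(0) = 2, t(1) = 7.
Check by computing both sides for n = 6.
From the recurrence with t(0) = 2, t(1) = 7:
  t(0) = 2, t(1) = 7, t(2) = 25, t(3) = 91, t(4) = 337, t(5) = 1267, t(6) = 4825
  so the recurrence gives t(6) = 4825.
From the proposed closed form t(n) = 4ⁿ + 3ⁿ + 1:
  t(6) = 4826.
The recurrence gives 4825 but the closed form gives 4826, so the closed form does not satisfy the recurrence.

No, the closed form is incorrect.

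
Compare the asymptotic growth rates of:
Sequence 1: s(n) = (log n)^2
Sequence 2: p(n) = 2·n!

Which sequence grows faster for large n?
Comparing growth rates:
Growth-rate hierarchy: log n ≺ any polynomial ≺ any exponential cⁿ (c>1) ≺ n! ≺ nⁿ.
factorial dominates polylogarithmic (log n)^2 asymptotically.

p(n) grows faster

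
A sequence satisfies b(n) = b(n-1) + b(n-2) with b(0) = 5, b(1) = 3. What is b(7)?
Computing the sequence terms:
5, 3, 8, 11, 19, 30, 49, 79

79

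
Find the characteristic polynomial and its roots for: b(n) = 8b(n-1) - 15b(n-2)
Substitute b(n) = rⁿ and divide through by rⁿ⁻²: r² - 8r + 15 = 0
Factor: (r - 5)(r - 3) = 0, so r = 5, 3.
General solution: b(n) = A·5ⁿ + B·3ⁿ

Characteristic: r² - 8r + 15 = 0, Roots: r = 5, 3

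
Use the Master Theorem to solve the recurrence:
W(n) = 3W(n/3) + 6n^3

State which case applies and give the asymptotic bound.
Master Theorem template: W(n) = a·W(n/b) + f(n).
Here: a=3, b=3, f(n)=6n^3
Compute log_b(a) = log_3(3) = 1.
f(n) = 6n^3 = Ω(n^(1+ε)) with ε = 2, and the regularity condition holds (a·f(n/b) = (a/b^3)·f(n) with a/b^3 = 3^-2 < 1). Case 3: W(n) = Θ(f(n)) = Θ(n^3).

Case 3: W(n) = Θ(n^3)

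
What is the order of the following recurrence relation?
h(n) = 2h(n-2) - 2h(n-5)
The order is the largest lag k for which h(n-k) appears. Here the deepest term is h(n-5), so the order is 5.

Order 5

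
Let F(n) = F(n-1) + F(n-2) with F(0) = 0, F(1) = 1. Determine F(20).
Computing the sequence terms:
0, 1, 1, 2, 3, 5, 8, 13, 21, 34, 55, 89, 144, 233, 377, 610, 987, 1597, 2584, 4181, 6765

6765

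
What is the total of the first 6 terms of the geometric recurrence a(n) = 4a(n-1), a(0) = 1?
Computing the sequence terms: 1, 4, 16, 64, 256, 1024
Adding these values together:

1365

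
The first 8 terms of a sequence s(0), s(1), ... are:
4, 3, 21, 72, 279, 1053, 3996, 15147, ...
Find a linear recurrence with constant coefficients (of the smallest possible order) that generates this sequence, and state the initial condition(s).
Look for the lowest-order linear relation among consecutive terms.
Observation: s(n) - 3·s(n-1) - (3)·s(n-2) = 0 holds for the shown terms, and no order-1 relation s(n) = α·s(n-1) + β fits.
Check at n=3: 3·21 + (3)·3 = 72. ✓

s(n) = 3s(n-1) + 3s(n-2), s(0) = 4, s(1) = 3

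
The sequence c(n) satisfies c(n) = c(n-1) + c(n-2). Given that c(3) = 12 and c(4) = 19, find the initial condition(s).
Work backwards using c(k) = c(k+2) - c(k+1):
c(2) = c(4) - c(3) = 19 - 12 = 7
c(1) = c(3) - c(2) = 12 - 7 = 5
c(0) = c(2) - c(1) = 7 - 5 = 2

c(0) = 2, c(1) = 5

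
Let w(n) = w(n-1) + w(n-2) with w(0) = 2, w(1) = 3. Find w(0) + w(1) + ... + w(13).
Computing the sequence terms: 2, 3, 5, 8, 13, 21, 34, 55, 89, 144, 233, 377, 610, 987
Adding these values together:

2581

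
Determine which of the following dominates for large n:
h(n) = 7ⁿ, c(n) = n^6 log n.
Comparing growth rates:
Growth-rate hierarchy: log n ≺ any polynomial ≺ any exponential cⁿ (c>1) ≺ n! ≺ nⁿ.
exponential base 7 dominates polynomial degree 6 (with log factor) asymptotically.

h(n) grows faster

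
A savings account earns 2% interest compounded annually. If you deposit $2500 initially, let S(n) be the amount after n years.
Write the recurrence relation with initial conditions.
Each year the balance grows by 2%, i.e. is multiplied by 1 + 2/100 = 1.02, so S(n) = 1.02 × S(n-1). The initial deposit gives S(0) = 2500.
Unrolling gives the closed form S(n) = 2500 × (1.02)ⁿ.

S(n) = 1.02 × S(n-1), S(0) = 2500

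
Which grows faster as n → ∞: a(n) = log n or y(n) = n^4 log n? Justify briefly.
Comparing growth rates:
Growth-rate hierarchy: log n ≺ any polynomial ≺ any exponential cⁿ (c>1) ≺ n! ≺ nⁿ.
polynomial degree 4 (with log factor) dominates logarithmic asymptotically.

y(n) grows faster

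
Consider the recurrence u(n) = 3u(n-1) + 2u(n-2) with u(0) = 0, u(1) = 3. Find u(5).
Computing the sequence terms:
0, 3, 9, 33, 117, 417

417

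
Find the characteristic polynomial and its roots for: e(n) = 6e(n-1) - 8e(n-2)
Substitute e(n) = rⁿ and divide through by rⁿ⁻²: r² - 6r + 8 = 0
Factor: (r - 4)(r - 2) = 0, so r = 4, 2.
General solution: e(n) = A·4ⁿ + B·2ⁿ

Characteristic: r² - 6r + 8 = 0, Roots: r = 4, 2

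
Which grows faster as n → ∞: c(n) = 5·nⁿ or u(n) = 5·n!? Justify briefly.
Comparing growth rates:
Growth-rate hierarchy: log n ≺ any polynomial ≺ any exponential cⁿ (c>1) ≺ n! ≺ nⁿ.
super-exponential nⁿ dominates factorial asymptotically.

c(n) grows faster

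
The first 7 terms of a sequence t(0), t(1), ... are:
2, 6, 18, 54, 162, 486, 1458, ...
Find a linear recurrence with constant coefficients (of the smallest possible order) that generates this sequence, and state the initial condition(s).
Look for the lowest-order linear relation among consecutive terms.
Observation: each term is 3× the previous.
Check at n=2: 3·6 = 18. ✓

t(n) = 3 × t(n-1), t(0) = 2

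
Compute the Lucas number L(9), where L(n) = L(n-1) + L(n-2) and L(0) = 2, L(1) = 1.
Computing the sequence terms:
2, 1, 3, 4, 7, 11, 18, 29, 47, 76

76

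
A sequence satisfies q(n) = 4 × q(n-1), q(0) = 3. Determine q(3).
Computing step by step:
q(0) = 3
q(1) = 4 × 3 = 12
q(2) = 4 × 12 = 48
q(3) = 4 × 48 = 192

192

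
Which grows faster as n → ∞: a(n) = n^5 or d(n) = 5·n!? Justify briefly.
Comparing growth rates:
Growth-rate hierarchy: log n ≺ any polynomial ≺ any exponential cⁿ (c>1) ≺ n! ≺ nⁿ.
factorial dominates polynomial degree 5 asymptotically.

d(n) grows faster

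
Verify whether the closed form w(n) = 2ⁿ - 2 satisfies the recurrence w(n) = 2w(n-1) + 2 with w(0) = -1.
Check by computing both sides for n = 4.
From the recurrence with w(0) = -1:
  w(0) = -1, w(1) = 0, w(2) = 2, w(3) = 6, w(4) = 14
  so the recurrence gives w(4) = 14.
From the proposed closed form w(n) = 2ⁿ - 2:
  w(4) = 14.
Both sides give 14 at n = 4, and the initial condition(s) match, so the closed form is consistent.

Yes, the closed form is correct.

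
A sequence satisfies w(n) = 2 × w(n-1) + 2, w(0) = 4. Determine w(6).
Computing step by step:
w(0) = 4
w(1) = 2 × 4 + 2 = 10
w(2) = 2 × 10 + 2 = 22
w(3) = 2 × 22 + 2 = 46
w(4) = 2 × 46 + 2 = 94
w(5) = 2 × 94 + 2 = 190
w(6) = 2 × 190 + 2 = 382

382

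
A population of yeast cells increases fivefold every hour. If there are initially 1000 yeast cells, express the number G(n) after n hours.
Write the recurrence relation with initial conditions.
Each hour multiplies the count by 5, so the count after n hours depends only on the count after n-1 hours: G(n) = 5 × G(n-1). The starting count gives G(0) = 1000.
Unrolling n times gives the closed form G(n) = 1000 × 5ⁿ.

G(n) = 5 × G(n-1), G(0) = 1000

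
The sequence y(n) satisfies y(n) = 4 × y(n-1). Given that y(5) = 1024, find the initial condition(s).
In general y(n) = 4ⁿ · y(0). At n = 5: y(0) = y(5) / 4^5 = 1024 / 1024 = 1.

y(0) = 1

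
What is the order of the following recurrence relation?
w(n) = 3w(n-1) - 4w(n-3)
The order is the largest lag k for which w(n-k) appears. Here the deepest term is w(n-3), so the order is 3.

Order 3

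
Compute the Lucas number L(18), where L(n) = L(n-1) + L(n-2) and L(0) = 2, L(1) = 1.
Computing the sequence terms:
2, 1, 3, 4, 7, 11, 18, 29, 47, 76, 123, 199, 322, 521, 843, 1364, 2207, 3571, 5778

5778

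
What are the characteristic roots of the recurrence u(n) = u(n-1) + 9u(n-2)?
Substitute u(n) = rⁿ and divide through by rⁿ⁻²: r² - r - 9 = 0
Discriminant: 1² + 4·9 = 37, not a perfect square, so by the quadratic formula r = (1 ± √37)/2.
General solution: u(n) = A·r₁ⁿ + B·r₂ⁿ where r₁,r₂ = (1 ± √37)/2

Characteristic: r² - r - 9 = 0, Roots: r = (1 ± √37)/2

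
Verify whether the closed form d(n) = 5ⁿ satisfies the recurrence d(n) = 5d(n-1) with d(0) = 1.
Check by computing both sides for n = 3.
From the recurrence with d(0) = 1:
  d(0) = 1, d(1) = 5, d(2) = 25, d(3) = 125
  so the recurrence gives d(3) = 125.
From the proposed closed form d(n) = 5ⁿ:
  d(3) = 125.
Both sides give 125 at n = 3, and the initial condition(s) match, so the closed form is consistent.

Yes, the closed form is correct.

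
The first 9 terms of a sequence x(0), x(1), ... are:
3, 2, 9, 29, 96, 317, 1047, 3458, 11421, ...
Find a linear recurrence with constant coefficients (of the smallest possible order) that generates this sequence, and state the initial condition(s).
Look for the lowest-order linear relation among consecutive terms.
Observation: x(n) - 3·x(n-1) - (1)·x(n-2) = 0 holds for the shown terms, and no order-1 relation x(n) = α·x(n-1) + β fits.
Check at n=3: 3·9 + (1)·2 = 29. ✓

x(n) = 3x(n-1) + x(n-2), x(0) = 3, x(1) = 2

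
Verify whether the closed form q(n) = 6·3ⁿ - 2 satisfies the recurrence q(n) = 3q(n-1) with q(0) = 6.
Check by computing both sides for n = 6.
From the recurrence with q(0) = 6:
  q(0) = 6, q(1) = 18, q(2) = 54, q(3) = 162, q(4) = 486, q(5) = 1458, q(6) = 4374
  so the recurrence gives q(6) = 4374.
From the proposed closed form q(n) = 6·3ⁿ - 2:
  q(6) = 4372.
The recurrence gives 4374 but the closed form gives 4372, so the closed form does not satisfy the recurrence.

No, the closed form is incorrect.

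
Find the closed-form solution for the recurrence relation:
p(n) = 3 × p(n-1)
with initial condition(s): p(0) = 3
Recurrence: p(n) = 3 × p(n-1), initial: p(0) = 3.
Each term is 3 times the previous, so this is geometric with ratio 3. After n steps: p(n) = p(0)·3ⁿ = 3·3ⁿ.

p(n) = 3·3ⁿ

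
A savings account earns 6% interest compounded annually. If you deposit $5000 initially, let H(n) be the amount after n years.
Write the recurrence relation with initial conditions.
Each year the balance grows by 6%, i.e. is multiplied by 1 + 6/100 = 1.06, so H(n) = 1.06 × H(n-1). The initial deposit gives H(0) = 5000.
Unrolling gives the closed form H(n) = 5000 × (1.06)ⁿ.

H(n) = 1.06 × H(n-1), H(0) = 5000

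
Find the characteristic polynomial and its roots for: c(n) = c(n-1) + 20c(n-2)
Substitute c(n) = rⁿ and divide through by rⁿ⁻²: r² - r - 20 = 0
Factor: (r - 5)(r + 4) = 0, so r = 5, -4.
General solution: c(n) = A·5ⁿ + B·(-4)ⁿ

Characteristic: r² - r - 20 = 0, Roots: r = 5, -4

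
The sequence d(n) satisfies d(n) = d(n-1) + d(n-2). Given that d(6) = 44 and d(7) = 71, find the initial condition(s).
Work backwards using d(k) = d(k+2) - d(k+1):
d(5) = d(7) - d(6) = 71 - 44 = 27
d(4) = d(6) - d(5) = 44 - 27 = 17
d(3) = d(5) - d(4) = 27 - 17 = 10
d(2) = d(4) - d(3) = 17 - 10 = 7
d(1) = d(3) - d(2) = 10 - 7 = 3
d(0) = d(2) - d(1) = 7 - 3 = 4

d(0) = 4, d(1) = 3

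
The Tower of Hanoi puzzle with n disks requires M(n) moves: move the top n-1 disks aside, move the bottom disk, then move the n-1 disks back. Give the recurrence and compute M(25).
Moving n disks = move the top n-1 disks aside (M(n-1) moves) + move the largest disk (1 move) + move the n-1 disks back on top (M(n-1) moves), so M(n) = 2M(n-1) + 1, with M(1) = 1 (a single disk takes one move).
First terms: 1, 3, 7, 15, 31, 63, … — each is one less than a power of 2. Indeed M(n) + 1 = 2(M(n-1) + 1) with M(1) + 1 = 2, so M(n) + 1 = 2ⁿ and M(n) = 2ⁿ - 1.
Hence M(25) = 2^25 - 1 = 33554432 - 1 = 33554431.

M(n) = 2M(n-1) + 1, M(1) = 1; M(25) = 33554431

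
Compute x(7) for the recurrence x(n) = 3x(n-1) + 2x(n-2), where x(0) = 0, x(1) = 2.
Computing the sequence terms:
0, 2, 6, 22, 78, 278, 990, 3526

3526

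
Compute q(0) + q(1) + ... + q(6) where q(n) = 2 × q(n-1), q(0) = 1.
Computing the sequence terms: 1, 2, 4, 8, 16, 32, 64
Adding these values together:

127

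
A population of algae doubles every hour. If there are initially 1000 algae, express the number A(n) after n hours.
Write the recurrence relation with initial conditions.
Each hour multiplies the count by 2, so the count after n hours depends only on the count after n-1 hours: A(n) = 2 × A(n-1). The starting count gives A(0) = 1000.
Unrolling n times gives the closed form A(n) = 1000 × 2ⁿ.

A(n) = 2 × A(n-1), A(0) = 1000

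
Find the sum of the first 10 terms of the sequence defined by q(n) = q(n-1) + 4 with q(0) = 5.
Computing the sequence terms: 5, 9, 13, 17, 21, 25, 29, 33, 37, 41
Adding these values together:

230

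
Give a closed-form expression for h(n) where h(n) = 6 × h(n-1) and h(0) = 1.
Recurrence: h(n) = 6 × h(n-1), initial: h(0) = 1.
Each term is 6 times the previous, so this is geometric with ratio 6. After n steps: h(n) = h(0)·6ⁿ = 6ⁿ.

h(n) = 6ⁿ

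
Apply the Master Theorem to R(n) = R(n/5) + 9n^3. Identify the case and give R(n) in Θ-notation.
Master Theorem template: R(n) = a·R(n/b) + f(n).
Here: a=1, b=5, f(n)=9n^3
Compute log_b(a) = log_5(1) = 0.
f(n) = 9n^3 = Ω(n^(0+ε)) with ε = 3, and the regularity condition holds (a·f(n/b) = (a/b^3)·f(n) with a/b^3 = 5^-3 < 1). Case 3: R(n) = Θ(f(n)) = Θ(n^3).

Case 3: R(n) = Θ(n^3)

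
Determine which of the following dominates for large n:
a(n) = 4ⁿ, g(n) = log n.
Comparing growth rates:
Growth-rate hierarchy: log n ≺ any polynomial ≺ any exponential cⁿ (c>1) ≺ n! ≺ nⁿ.
exponential base 4 dominates logarithmic asymptotically.

a(n) grows faster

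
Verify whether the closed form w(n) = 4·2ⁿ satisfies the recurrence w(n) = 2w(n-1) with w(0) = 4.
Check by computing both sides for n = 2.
From the recurrence with w(0) = 4:
  w(0) = 4, w(1) = 8, w(2) = 16
  so the recurrence gives w(2) = 16.
From the proposed closed form w(n) = 4·2ⁿ:
  w(2) = 16.
Both sides give 16 at n = 2, and the initial condition(s) match, so the closed form is consistent.

Yes, the closed form is correct.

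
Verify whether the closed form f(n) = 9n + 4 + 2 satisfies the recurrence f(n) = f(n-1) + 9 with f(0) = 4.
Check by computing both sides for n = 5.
From the recurrence with f(0) = 4:
  f(0) = 4, f(1) = 13, f(2) = 22, f(3) = 31, f(4) = 40, f(5) = 49
  so the recurrence gives f(5) = 49.
From the proposed closed form f(n) = 9n + 4 + 2:
  f(5) = 51.
The recurrence gives 49 but the closed form gives 51, so the closed form does not satisfy the recurrence.

No, the closed form is incorrect.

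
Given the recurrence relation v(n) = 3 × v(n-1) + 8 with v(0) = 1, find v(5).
Computing step by step:
v(0) = 1
v(1) = 3 × 1 + 8 = 11
v(2) = 3 × 11 + 8 = 41
v(3) = 3 × 41 + 8 = 131
v(4) = 3 × 131 + 8 = 401
v(5) = 3 × 401 + 8 = 1211

1211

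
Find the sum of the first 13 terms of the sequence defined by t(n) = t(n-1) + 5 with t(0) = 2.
Computing the sequence terms: 2, 7, 12, 17, 22, 27, 32, 37, 42, 47, 52, 57, 62
Adding these values together:

416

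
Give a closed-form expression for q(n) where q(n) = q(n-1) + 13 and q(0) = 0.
Recurrence: q(n) = q(n-1) + 13, initial: q(0) = 0.
Each step adds 13, so q(n) = q(0) + 13n = 13n.

q(n) = 13n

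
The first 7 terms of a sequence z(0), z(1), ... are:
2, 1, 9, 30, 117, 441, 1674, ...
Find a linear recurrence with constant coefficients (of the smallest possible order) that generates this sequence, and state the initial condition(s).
Look for the lowest-order linear relation among consecutive terms.
Observation: z(n) - 3·z(n-1) - (3)·z(n-2) = 0 holds for the shown terms, and no order-1 relation z(n) = α·z(n-1) + β fits.
Check at n=3: 3·9 + (3)·1 = 30. ✓

z(n) = 3z(n-1) + 3z(n-2), z(0) = 2, z(1) = 1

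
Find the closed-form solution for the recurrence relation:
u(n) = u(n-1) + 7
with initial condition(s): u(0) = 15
Recurrence: u(n) = u(n-1) + 7, initial: u(0) = 15.
Each step adds 7, so u(n) = u(0) + 7n = 7n + 15.

u(n) = 7n + 15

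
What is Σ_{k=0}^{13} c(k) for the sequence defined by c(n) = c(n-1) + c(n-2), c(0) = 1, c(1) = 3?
Computing the sequence terms: 1, 3, 4, 7, 11, 18, 29, 47, 76, 123, 199, 322, 521, 843
Adding these values together:

2204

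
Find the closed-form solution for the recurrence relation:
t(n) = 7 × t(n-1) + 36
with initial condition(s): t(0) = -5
Recurrence: t(n) = 7 × t(n-1) + 36, initial: t(0) = -5.
Try t(n) = A·7ⁿ + C. Substituting: A·7ⁿ + C = 7(A·7ⁿ⁻¹ + C) + 36 = A·7ⁿ + 7C + 36, so C = 7C + 36, giving C = -6. Then t(0) = A - 6 = -5 gives A = 1.

t(n) = 7ⁿ - 6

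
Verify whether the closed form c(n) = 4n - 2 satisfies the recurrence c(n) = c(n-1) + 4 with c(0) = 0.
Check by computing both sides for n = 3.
From the recurrence with c(0) = 0:
  c(0) = 0, c(1) = 4, c(2) = 8, c(3) = 12
  so the recurrence gives c(3) = 12.
From the proposed closed form c(n) = 4n - 2:
  c(3) = 10.
The recurrence gives 12 but the closed form gives 10, so the closed form does not satisfy the recurrence.

No, the closed form is incorrect.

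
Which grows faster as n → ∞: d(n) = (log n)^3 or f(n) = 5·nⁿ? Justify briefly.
Comparing growth rates:
Growth-rate hierarchy: log n ≺ any polynomial ≺ any exponential cⁿ (c>1) ≺ n! ≺ nⁿ.
super-exponential nⁿ dominates polylogarithmic (log n)^3 asymptotically.

f(n) grows faster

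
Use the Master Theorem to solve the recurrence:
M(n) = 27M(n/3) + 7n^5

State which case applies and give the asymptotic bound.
Master Theorem template: M(n) = a·M(n/b) + f(n).
Here: a=27, b=3, f(n)=7n^5
Compute log_b(a) = log_3(27) = 3.
f(n) = 7n^5 = Ω(n^(3+ε)) with ε = 2, and the regularity condition holds (a·f(n/b) = (a/b^5)·f(n) with a/b^5 = 3^-2 < 1). Case 3: M(n) = Θ(f(n)) = Θ(n^5).

Case 3: M(n) = Θ(n^5)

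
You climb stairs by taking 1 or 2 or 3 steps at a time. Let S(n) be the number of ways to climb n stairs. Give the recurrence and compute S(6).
Condition on the size of the last step (1 to 3): before it there were n-1, …, n-3 stairs climbed, and these cases are disjoint, so S(n) = S(n-1) + S(n-2) + S(n-3) (order-3 linear recurrence).
Initial conditions by direct count (compositions of i into parts ≤ 3): S(1) = 1; S(2) = 2; S(3) = 4.
Iterating the recurrence: S(4) = 7, S(5) = 13, S(6) = 24.

S(n) = S(n-1) + S(n-2) + S(n-3), S(1) = 1, S(2) = 2, S(3) = 4; S(6) = 24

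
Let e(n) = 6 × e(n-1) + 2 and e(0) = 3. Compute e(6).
Computing step by step:
e(0) = 3
e(1) = 6 × 3 + 2 = 20
e(2) = 6 × 20 + 2 = 122
e(3) = 6 × 122 + 2 = 734
e(4) = 6 × 734 + 2 = 4406
e(5) = 6 × 4406 + 2 = 26438
e(6) = 6 × 26438 + 2 = 158630

158630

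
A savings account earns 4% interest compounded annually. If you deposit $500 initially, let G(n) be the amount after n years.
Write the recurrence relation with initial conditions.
Each year the balance grows by 4%, i.e. is multiplied by 1 + 4/100 = 1.04, so G(n) = 1.04 × G(n-1). The initial deposit gives G(0) = 500.
Unrolling gives the closed form G(n) = 500 × (1.04)ⁿ.

G(n) = 1.04 × G(n-1), G(0) = 500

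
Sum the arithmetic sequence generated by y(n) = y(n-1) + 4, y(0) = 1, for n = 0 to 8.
Computing the sequence terms: 1, 5, 9, 13, 17, 21, 25, 29, 33
Adding these values together:

153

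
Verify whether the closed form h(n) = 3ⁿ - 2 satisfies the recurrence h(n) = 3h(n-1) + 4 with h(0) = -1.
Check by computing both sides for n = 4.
From the recurrence with h(0) = -1:
  h(0) = -1, h(1) = 1, h(2) = 7, h(3) = 25, h(4) = 79
  so the recurrence gives h(4) = 79.
From the proposed closed form h(n) = 3ⁿ - 2:
  h(4) = 79.
Both sides give 79 at n = 4, and the initial condition(s) match, so the closed form is consistent.

Yes, the closed form is correct.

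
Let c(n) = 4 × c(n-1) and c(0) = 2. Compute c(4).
Computing step by step:
c(0) = 2
c(1) = 4 × 2 = 8
c(2) = 4 × 8 = 32
c(3) = 4 × 32 = 128
c(4) = 4 × 128 = 512

512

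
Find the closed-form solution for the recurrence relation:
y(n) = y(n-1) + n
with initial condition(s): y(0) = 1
Recurrence: y(n) = y(n-1) + n, initial: y(0) = 1.
Telescoping: y(n) = y(0) + Σᵢ₌₁ⁿ i = 1 + n(n+1)/2.

y(n) = n(n+1)/2 + 1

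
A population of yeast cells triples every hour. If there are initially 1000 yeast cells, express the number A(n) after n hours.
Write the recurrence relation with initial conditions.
Each hour multiplies the count by 3, so the count after n hours depends only on the count after n-1 hours: A(n) = 3 × A(n-1). The starting count gives A(0) = 1000.
Unrolling n times gives the closed form A(n) = 1000 × 3ⁿ.

A(n) = 3 × A(n-1), A(0) = 1000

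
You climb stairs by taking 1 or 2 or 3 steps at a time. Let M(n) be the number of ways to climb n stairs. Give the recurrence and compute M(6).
Condition on the size of the last step (1 to 3): before it there were n-1, …, n-3 stairs climbed, and these cases are disjoint, so M(n) = M(n-1) + M(n-2) + M(n-3) (order-3 linear recurrence).
Initial conditions by direct count (compositions of i into parts ≤ 3): M(1) = 1; M(2) = 2; M(3) = 4.
Iterating the recurrence: M(4) = 7, M(5) = 13, M(6) = 24.

M(n) = M(n-1) + M(n-2) + M(n-3), M(1) = 1, M(2) = 2, M(3) = 4; M(6) = 24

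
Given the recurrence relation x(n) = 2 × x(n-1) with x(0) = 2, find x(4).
Computing step by step:
x(0) = 2
x(1) = 2 × 2 = 4
x(2) = 2 × 4 = 8
x(3) = 2 × 8 = 16
x(4) = 2 × 16 = 32

32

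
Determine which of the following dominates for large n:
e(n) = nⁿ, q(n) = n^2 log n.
Comparing growth rates:
Growth-rate hierarchy: log n ≺ any polynomial ≺ any exponential cⁿ (c>1) ≺ n! ≺ nⁿ.
super-exponential nⁿ dominates polynomial degree 2 (with log factor) asymptotically.

e(n) grows faster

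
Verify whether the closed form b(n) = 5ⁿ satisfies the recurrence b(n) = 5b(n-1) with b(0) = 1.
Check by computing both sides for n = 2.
From the recurrence with b(0) = 1:
  b(0) = 1, b(1) = 5, b(2) = 25
  so the recurrence gives b(2) = 25.
From the proposed closed form b(n) = 5ⁿ:
  b(2) = 25.
Both sides give 25 at n = 2, and the initial condition(s) match, so the closed form is consistent.

Yes, the closed form is correct.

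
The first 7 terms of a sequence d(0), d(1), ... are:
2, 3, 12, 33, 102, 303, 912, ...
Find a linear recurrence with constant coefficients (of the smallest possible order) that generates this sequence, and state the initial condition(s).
Look for the lowest-order linear relation among consecutive terms.
Observation: d(n) - 2·d(n-1) - (3)·d(n-2) = 0 holds for the shown terms, and no order-1 relation d(n) = α·d(n-1) + β fits.
Check at n=3: 2·12 + (3)·3 = 33. ✓

d(n) = 2d(n-1) + 3d(n-2), d(0) = 2, d(1) = 3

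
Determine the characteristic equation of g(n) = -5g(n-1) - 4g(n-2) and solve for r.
Substitute g(n) = rⁿ and divide through by rⁿ⁻²: r² + 5r + 4 = 0
Factor: (r + 1)(r + 4) = 0, so r = -1, -4.
General solution: g(n) = A·(-1)ⁿ + B·(-4)ⁿ

Characteristic: r² + 5r + 4 = 0, Roots: r = -1, -4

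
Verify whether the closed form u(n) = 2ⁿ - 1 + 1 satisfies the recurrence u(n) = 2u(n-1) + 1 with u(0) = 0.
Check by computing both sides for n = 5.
From the recurrence with u(0) = 0:
  u(0) = 0, u(1) = 1, u(2) = 3, u(3) = 7, u(4) = 15, u(5) = 31
  so the recurrence gives u(5) = 31.
From the proposed closed form u(n) = 2ⁿ - 1 + 1:
  u(5) = 32.
The recurrence gives 31 but the closed form gives 32, so the closed form does not satisfy the recurrence.

No, the closed form is incorrect.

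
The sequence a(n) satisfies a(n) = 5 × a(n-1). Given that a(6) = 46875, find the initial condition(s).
In general a(n) = 5ⁿ · a(0). At n = 6: a(0) = a(6) / 5^6 = 46875 / 15625 = 3.

a(0) = 3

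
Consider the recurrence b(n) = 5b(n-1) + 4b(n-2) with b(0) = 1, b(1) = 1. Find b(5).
Computing the sequence terms:
1, 1, 9, 49, 281, 1601

1601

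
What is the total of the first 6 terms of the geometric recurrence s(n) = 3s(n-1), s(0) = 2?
Computing the sequence terms: 2, 6, 18, 54, 162, 486
Adding these values together:

728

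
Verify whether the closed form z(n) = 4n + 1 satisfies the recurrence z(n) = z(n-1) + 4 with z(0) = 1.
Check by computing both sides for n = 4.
From the recurrence with z(0) = 1:
  z(0) = 1, z(1) = 5, z(2) = 9, z(3) = 13, z(4) = 17
  so the recurrence gives z(4) = 17.
From the proposed closed form z(n) = 4n + 1:
  z(4) = 17.
Both sides give 17 at n = 4, and the initial condition(s) match, so the closed form is consistent.

Yes, the closed form is correct.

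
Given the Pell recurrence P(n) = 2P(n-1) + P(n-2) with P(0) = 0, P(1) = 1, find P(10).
Computing the sequence terms:
0, 1, 2, 5, 12, 29, 70, 169, 408, 985, 2378

2378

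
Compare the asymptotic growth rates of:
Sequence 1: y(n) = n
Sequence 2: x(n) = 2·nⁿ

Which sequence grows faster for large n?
Comparing growth rates:
Growth-rate hierarchy: log n ≺ any polynomial ≺ any exponential cⁿ (c>1) ≺ n! ≺ nⁿ.
super-exponential nⁿ dominates polynomial degree 1 asymptotically.

x(n) grows faster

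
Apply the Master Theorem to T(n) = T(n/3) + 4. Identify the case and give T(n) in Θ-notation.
Master Theorem template: T(n) = a·T(n/b) + f(n).
Here: a=1, b=3, f(n)=4
Compute log_b(a) = log_3(1) = 0.
f(n) = 4 = Θ(1). Case 2: T(n) = Θ(log n).

Case 2: T(n) = Θ(log n)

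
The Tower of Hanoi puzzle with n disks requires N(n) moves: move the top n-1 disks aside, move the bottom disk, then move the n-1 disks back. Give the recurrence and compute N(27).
Moving n disks = move the top n-1 disks aside (N(n-1) moves) + move the largest disk (1 move) + move the n-1 disks back on top (N(n-1) moves), so N(n) = 2N(n-1) + 1, with N(1) = 1 (a single disk takes one move).
First terms: 1, 3, 7, 15, 31, 63, … — each is one less than a power of 2. Indeed N(n) + 1 = 2(N(n-1) + 1) with N(1) + 1 = 2, so N(n) + 1 = 2ⁿ and N(n) = 2ⁿ - 1.
Hence N(27) = 2^27 - 1 = 134217728 - 1 = 134217727.

N(n) = 2N(n-1) + 1, N(1) = 1; N(27) = 134217727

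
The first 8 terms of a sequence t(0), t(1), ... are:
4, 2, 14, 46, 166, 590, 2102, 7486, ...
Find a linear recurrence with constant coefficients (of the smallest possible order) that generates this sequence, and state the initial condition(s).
Look for the lowest-order linear relation among consecutive terms.
Observation: t(n) - 3·t(n-1) - (2)·t(n-2) = 0 holds for the shown terms, and no order-1 relation t(n) = α·t(n-1) + β fits.
Check at n=3: 3·14 + (2)·2 = 46. ✓

t(n) = 3t(n-1) + 2t(n-2), t(0) = 4, t(1) = 2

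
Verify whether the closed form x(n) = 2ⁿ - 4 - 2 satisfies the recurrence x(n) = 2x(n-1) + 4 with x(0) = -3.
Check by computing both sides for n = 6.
From the recurrence with x(0) = -3:
  x(0) = -3, x(1) = -2, x(2) = 0, x(3) = 4, x(4) = 12, x(5) = 28, x(6) = 60
  so the recurrence gives x(6) = 60.
From the proposed closed form x(n) = 2ⁿ - 4 - 2:
  x(6) = 58.
The recurrence gives 60 but the closed form gives 58, so the closed form does not satisfy the recurrence.

No, the closed form is incorrect.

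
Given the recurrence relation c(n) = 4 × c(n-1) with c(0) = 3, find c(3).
Computing step by step:
c(0) = 3
c(1) = 4 × 3 = 12
c(2) = 4 × 12 = 48
c(3) = 4 × 48 = 192

192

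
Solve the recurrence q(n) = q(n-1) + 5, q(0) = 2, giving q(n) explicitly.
Recurrence: q(n) = q(n-1) + 5, initial: q(0) = 2.
Each step adds 5, so q(n) = q(0) + 5n = 5n + 2.

q(n) = 5n + 2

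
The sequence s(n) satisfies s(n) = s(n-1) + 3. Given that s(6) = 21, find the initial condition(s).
s(6) = s(0) + 6·3, so s(0) = 21 - 18 = 3.

s(0) = 3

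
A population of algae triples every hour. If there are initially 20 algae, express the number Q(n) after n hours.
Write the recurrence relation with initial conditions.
Each hour multiplies the count by 3, so the count after n hours depends only on the count after n-1 hours: Q(n) = 3 × Q(n-1). The starting count gives Q(0) = 20.
Unrolling n times gives the closed form Q(n) = 20 × 3ⁿ.

Q(n) = 3 × Q(n-1), Q(0) = 20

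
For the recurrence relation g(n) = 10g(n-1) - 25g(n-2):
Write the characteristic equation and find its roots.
Substitute g(n) = rⁿ and divide through by rⁿ⁻²: r² - 10r + 25 = 0
Factor: (r - 5)² = 0, so r = 5 (double root).
General solution: g(n) = (A + Bn)·5ⁿ

Characteristic: r² - 10r + 25 = 0, Roots: r = 5 (double root)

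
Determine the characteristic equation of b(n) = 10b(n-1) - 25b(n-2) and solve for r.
Substitute b(n) = rⁿ and divide through by rⁿ⁻²: r² - 10r + 25 = 0
Factor: (r - 5)² = 0, so r = 5 (double root).
General solution: b(n) = (A + Bn)·5ⁿ

Characteristic: r² - 10r + 25 = 0, Roots: r = 5 (double root)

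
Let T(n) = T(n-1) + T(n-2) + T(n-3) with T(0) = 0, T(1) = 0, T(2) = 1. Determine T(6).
Computing the sequence terms:
0, 0, 1, 1, 2, 4, 7

7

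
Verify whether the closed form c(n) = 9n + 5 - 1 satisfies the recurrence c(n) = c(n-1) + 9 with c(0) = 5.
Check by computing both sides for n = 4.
From the recurrence with c(0) = 5:
  c(0) = 5, c(1) = 14, c(2) = 23, c(3) = 32, c(4) = 41
  so the recurrence gives c(4) = 41.
From the proposed closed form c(n) = 9n + 5 - 1:
  c(4) = 40.
The recurrence gives 41 but the closed form gives 40, so the closed form does not satisfy the recurrence.

No, the closed form is incorrect.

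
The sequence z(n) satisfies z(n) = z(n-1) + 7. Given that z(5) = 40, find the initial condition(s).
z(5) = z(0) + 5·7, so z(0) = 40 - 35 = 5.

z(0) = 5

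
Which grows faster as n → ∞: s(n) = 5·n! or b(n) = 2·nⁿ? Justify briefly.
Comparing growth rates:
Growth-rate hierarchy: log n ≺ any polynomial ≺ any exponential cⁿ (c>1) ≺ n! ≺ nⁿ.
super-exponential nⁿ dominates factorial asymptotically.

b(n) grows faster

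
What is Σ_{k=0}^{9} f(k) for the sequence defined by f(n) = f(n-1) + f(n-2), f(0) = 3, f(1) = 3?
Computing the sequence terms: 3, 3, 6, 9, 15, 24, 39, 63, 102, 165
Adding these values together:

429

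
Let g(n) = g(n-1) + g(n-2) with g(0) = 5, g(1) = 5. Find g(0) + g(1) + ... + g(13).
Computing the sequence terms: 5, 5, 10, 15, 25, 40, 65, 105, 170, 275, 445, 720, 1165, 1885
Adding these values together:

4930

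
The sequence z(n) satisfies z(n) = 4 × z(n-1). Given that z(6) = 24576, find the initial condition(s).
In general z(n) = 4ⁿ · z(0). At n = 6: z(0) = z(6) / 4^6 = 24576 / 4096 = 6.

z(0) = 6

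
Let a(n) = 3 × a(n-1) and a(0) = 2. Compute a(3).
Computing step by step:
a(0) = 2
a(1) = 3 × 2 = 6
a(2) = 3 × 6 = 18
a(3) = 3 × 18 = 54

54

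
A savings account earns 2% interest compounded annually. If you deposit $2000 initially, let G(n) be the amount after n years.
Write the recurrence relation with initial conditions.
Each year the balance grows by 2%, i.e. is multiplied by 1 + 2/100 = 1.02, so G(n) = 1.02 × G(n-1). The initial deposit gives G(0) = 2000.
Unrolling gives the closed form G(n) = 2000 × (1.02)ⁿ.

G(n) = 1.02 × G(n-1), G(0) = 2000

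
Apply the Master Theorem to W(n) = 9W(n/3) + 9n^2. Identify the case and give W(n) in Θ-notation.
Master Theorem template: W(n) = a·W(n/b) + f(n).
Here: a=9, b=3, f(n)=9n^2
Compute log_b(a) = log_3(9) = 2.
f(n) = 9n^2 = Θ(n^2). Case 2: W(n) = Θ(n^2 log n).

Case 2: W(n) = Θ(n^2 log n)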